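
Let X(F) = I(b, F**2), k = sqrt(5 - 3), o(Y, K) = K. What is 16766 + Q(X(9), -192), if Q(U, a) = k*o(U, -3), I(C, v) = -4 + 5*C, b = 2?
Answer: 16766 - 3*sqrt(2) ≈ 16762.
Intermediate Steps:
k = sqrt(2) ≈ 1.4142
X(F) = 6 (X(F) = -4 + 5*2 = -4 + 10 = 6)
Q(U, a) = -3*sqrt(2) (Q(U, a) = sqrt(2)*(-3) = -3*sqrt(2))
16766 + Q(X(9), -192) = 16766 - 3*sqrt(2)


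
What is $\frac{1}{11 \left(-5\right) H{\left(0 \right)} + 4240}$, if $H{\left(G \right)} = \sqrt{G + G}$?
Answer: $\frac{1}{4240} \approx 0.00023585$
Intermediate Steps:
$H{\left(G \right)} = \sqrt{2} \sqrt{G}$ ($H{\left(G \right)} = \sqrt{2 G} = \sqrt{2} \sqrt{G}$)
$\frac{1}{11 \left(-5\right) H{\left(0 \right)} + 4240} = \frac{1}{11 \left(-5\right) \sqrt{2} \sqrt{0} + 4240} = \frac{1}{- 55 \sqrt{2} \cdot 0 + 4240} = \frac{1}{\left(-55\right) 0 + 4240} = \frac{1}{0 + 4240} = \frac{1}{4240}$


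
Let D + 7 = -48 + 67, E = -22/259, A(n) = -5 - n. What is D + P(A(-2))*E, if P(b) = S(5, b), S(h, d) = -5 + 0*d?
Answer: 3218/259 ≈ 12.425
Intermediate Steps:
S(h, d) = -5 (S(h, d) = -5 + 0 = -5)
E = -22/259 (E = -22*1/259 = -22/259 ≈ -0.084942)
P(b) = -5
D = 12 (D = -7 + (-48 + 67) = -7 + 19 = 12)
D + P(A(-2))*E = 12 - 5*(-22/259) = 12 + 110/259 = 3218/259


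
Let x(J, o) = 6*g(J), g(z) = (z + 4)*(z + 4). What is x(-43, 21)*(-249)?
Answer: -2272374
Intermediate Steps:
g(z) = (4 + z)² (g(z) = (4 + z)*(4 + z) = (4 + z)²)
x(J, o) = 6*(4 + J)²
x(-43, 21)*(-249) = (6*(4 - 43)²)*(-249) = (6*(-39)²)*(-249) = (6*1521)*(-249) = 9126*(-249) = -2272374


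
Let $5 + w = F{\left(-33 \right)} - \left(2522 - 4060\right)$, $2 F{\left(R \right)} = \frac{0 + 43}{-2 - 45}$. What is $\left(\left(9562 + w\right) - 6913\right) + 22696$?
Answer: $\frac{2526489}{94} \approx 26878.0$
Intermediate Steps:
$F{\left(R \right)} = - \frac{43}{94}$ ($F{\left(R \right)} = \frac{\left(0 + 43\right) \frac{1}{-2 - 45}}{2} = \frac{43 \frac{1}{-47}}{2} = \frac{43 \left(- \frac{1}{47}\right)}{2} = \frac{1}{2} \left(- \frac{43}{47}\right) = - \frac{43}{94}$)
$w = \frac{144059}{94}$ ($w = -5 - \left(\frac{237111}{94} - 4060\right) = -5 - - \frac{144529}{94} = -5 + \left(- \frac{43}{94} + 1538\right) = -5 + \frac{144529}{94} = \frac{144059}{94} \approx 1532.5$)
$\left(\left(9562 + w\right) - 6913\right) + 22696 = \left(\left(9562 + \frac{144059}{94}\right) - 6913\right) + 22696 = \left(\frac{1042887}{94} - 6913\right) + 22696 = \frac{393065}{94} + 22696 = \frac{2526489}{94}$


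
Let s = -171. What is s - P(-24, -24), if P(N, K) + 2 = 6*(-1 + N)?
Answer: -19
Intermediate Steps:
P(N, K) = -8 + 6*N (P(N, K) = -2 + 6*(-1 + N) = -2 + (-6 + 6*N) = -8 + 6*N)
s - P(-24, -24) = -171 - (-8 + 6*(-24)) = -171 - (-8 - 144) = -171 - 1*(-152) = -171 + 152 = -19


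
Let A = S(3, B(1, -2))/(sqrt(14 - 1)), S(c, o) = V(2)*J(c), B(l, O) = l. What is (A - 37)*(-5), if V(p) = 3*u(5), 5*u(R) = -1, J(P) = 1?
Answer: 185 + 3*sqrt(13)/13 ≈ 185.83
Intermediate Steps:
u(R) = -1/5 (u(R) = (1/5)*(-1) = -1/5)
V(p) = -3/5 (V(p) = 3*(-1/5) = -3/5)
S(c, o) = -3/5 (S(c, o) = -3/5*1 = -3/5)
A = -3*sqrt(13)/65 (A = -3/(5*sqrt(14 - 1)) = -3*sqrt(13)/13/5 = -3*sqrt(13)/65 ≈ -0.16641)
(A - 37)*(-5) = (-3*sqrt(13)/65 - 37)*(-5) = (-37 - 3*sqrt(13)/65)*(-5) = 185 + 3*sqrt(13)/13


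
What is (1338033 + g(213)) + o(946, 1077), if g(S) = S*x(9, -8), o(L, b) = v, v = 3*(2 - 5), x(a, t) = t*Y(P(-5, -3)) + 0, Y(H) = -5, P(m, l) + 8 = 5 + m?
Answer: 1346544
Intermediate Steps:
P(m, l) = -3 + m (P(m, l) = -8 + (5 + m) = -3 + m)
x(a, t) = -5*t (x(a, t) = t*(-5) + 0 = -5*t + 0 = -5*t)
v = -9 (v = 3*(-3) = -9)
o(L, b) = -9
g(S) = 40*S (g(S) = S*(-5*(-8)) = S*40 = 40*S)
(1338033 + g(213)) + o(946, 1077) = (1338033 + 40*213) - 9 = (1338033 + 8520) - 9 = 1346553 - 9 = 1346544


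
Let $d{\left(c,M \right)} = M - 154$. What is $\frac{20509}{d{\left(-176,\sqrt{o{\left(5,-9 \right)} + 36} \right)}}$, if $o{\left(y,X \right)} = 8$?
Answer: $- \frac{143563}{1076} - \frac{20509 \sqrt{11}}{11836} \approx -139.17$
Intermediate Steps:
$d{\left(c,M \right)} = -154 + M$
$\frac{20509}{d{\left(-176,\sqrt{o{\left(5,-9 \right)} + 36} \right)}} = \frac{20509}{-154 + \sqrt{8 + 36}} = \frac{20509}{-154 + \sqrt{44}} = \frac{20509}{-154 + 2 \sqrt{11}}$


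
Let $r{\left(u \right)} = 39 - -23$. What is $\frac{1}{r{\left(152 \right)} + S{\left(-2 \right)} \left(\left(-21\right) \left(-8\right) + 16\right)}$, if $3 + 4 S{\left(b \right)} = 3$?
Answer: $\frac{1}{62} \approx 0.016129$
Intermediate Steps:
$S{\left(b \right)} = 0$ ($S{\left(b \right)} = - \frac{3}{4} + \frac{1}{4} \cdot 3 = - \frac{3}{4} + \frac{3}{4} = 0$)
$r{\left(u \right)} = 62$ ($r{\left(u \right)} = 39 + 23 = 62$)
$\frac{1}{r{\left(152 \right)} + S{\left(-2 \right)} \left(\left(-21\right) \left(-8\right) + 16\right)} = \frac{1}{62 + 0 \left(\left(-21\right) \left(-8\right) + 16\right)} = \frac{1}{62 + 0 \left(168 + 16\right)} = \frac{1}{62 + 0 \cdot 184} = \frac{1}{62 + 0} = \frac{1}{62}$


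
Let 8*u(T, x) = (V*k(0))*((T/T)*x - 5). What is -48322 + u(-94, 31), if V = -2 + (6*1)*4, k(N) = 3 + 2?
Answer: -95929/2 ≈ -47965.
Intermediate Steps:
k(N) = 5
V = 22 (V = -2 + 6*4 = -2 + 24 = 22)
u(T, x) = -275/4 + 55*x/4 (u(T, x) = ((22*5)*((T/T)*x - 5))/8 = (110*(1*x - 5))/8 = (110*(x - 5))/8 = (110*(-5 + x))/8 = (-550 + 110*x)/8 = -275/4 + 55*x/4)
-48322 + u(-94, 31) = -48322 + (-275/4 + (55/4)*31) = -48322 + (-275/4 + 1705/4) = -48322 + 715/2 = -95929/2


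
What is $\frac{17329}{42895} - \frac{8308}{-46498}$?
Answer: $\frac{8672653}{14884565} \approx 0.58266$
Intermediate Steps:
$\frac{17329}{42895} - \frac{8308}{-46498} = 17329 \cdot \frac{1}{42895} - - \frac{62}{347} = \frac{17329}{42895} + \frac{62}{347} = \frac{8672653}{14884565}$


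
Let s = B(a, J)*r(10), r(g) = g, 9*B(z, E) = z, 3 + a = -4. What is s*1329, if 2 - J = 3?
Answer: -31010/3 ≈ -10337.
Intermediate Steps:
J = -1 (J = 2 - 1*3 = 2 - 3 = -1)
a = -7 (a = -3 - 4 = -7)
B(z, E) = z/9
s = -70/9 (s = ((⅑)*(-7))*10 = -7/9*10 = -70/9 ≈ -7.7778)
s*1329 = -70/9*1329 = -31010/3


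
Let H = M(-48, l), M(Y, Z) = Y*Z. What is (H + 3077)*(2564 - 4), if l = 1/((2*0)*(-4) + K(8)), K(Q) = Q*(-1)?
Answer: 7892480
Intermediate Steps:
K(Q) = -Q
l = -1/8 (l = 1/((2*0)*(-4) - 1*8) = 1/(0*(-4) - 8) = 1/(0 - 8) = 1/(-8) = -1/8 ≈ -0.12500)
H = 6 (H = -48*(-1/8) = 6)
(H + 3077)*(2564 - 4) = (6 + 3077)*(2564 - 4) = 3083*2560 = 7892480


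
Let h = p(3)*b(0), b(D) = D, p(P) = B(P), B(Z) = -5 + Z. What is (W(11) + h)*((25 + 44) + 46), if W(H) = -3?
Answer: -345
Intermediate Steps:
p(P) = -5 + P
h = 0 (h = (-5 + 3)*0 = -2*0 = 0)
(W(11) + h)*((25 + 44) + 46) = (-3 + 0)*((25 + 44) + 46) = -3*(69 + 46) = -3*115 = -345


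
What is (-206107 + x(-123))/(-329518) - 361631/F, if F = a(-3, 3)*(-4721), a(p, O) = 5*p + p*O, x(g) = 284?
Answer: -47921677333/18667853736 ≈ -2.5671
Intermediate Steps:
a(p, O) = 5*p + O*p
F = 113304 (F = -3*(5 + 3)*(-4721) = -3*8*(-4721) = -24*(-4721) = 113304)
(-206107 + x(-123))/(-329518) - 361631/F = (-206107 + 284)/(-329518) - 361631/113304 = -205823*(-1/329518) - 361631*1/113304 = 205823/329518 - 361631/113304 = -47921677333/18667853736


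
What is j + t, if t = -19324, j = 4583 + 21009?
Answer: 6268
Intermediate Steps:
j = 25592
j + t = 25592 - 19324 = 6268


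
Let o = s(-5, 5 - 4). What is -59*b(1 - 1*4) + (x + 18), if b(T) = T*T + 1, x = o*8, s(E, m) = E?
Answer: -612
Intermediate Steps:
o = -5
x = -40 (x = -5*8 = -40)
b(T) = 1 + T² (b(T) = T² + 1 = 1 + T²)
-59*b(1 - 1*4) + (x + 18) = -59*(1 + (1 - 1*4)²) + (-40 + 18) = -59*(1 + (1 - 4)²) - 22 = -59*(1 + (-3)²) - 22 = -59*(1 + 9) - 22 = -59*10 - 22 = -590 - 22 = -612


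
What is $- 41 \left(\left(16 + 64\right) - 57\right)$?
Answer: $-943$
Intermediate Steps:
$- 41 \left(\left(16 + 64\right) - 57\right) = - 41 \left(80 - 57\right) = \left(-41\right) 23 = -943$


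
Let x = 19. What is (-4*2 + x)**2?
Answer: 121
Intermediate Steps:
(-4*2 + x)**2 = (-4*2 + 19)**2 = (-8 + 19)**2 = 11**2 = 121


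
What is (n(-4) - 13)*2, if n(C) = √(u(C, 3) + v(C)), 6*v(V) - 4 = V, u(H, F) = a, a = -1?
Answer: -26 + 2*I ≈ -26.0 + 2.0*I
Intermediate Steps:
u(H, F) = -1
v(V) = ⅔ + V/6
n(C) = √(-⅓ + C/6) (n(C) = √(-1 + (⅔ + C/6)) = √(-⅓ + C/6))
(n(-4) - 13)*2 = (√(-12 + 6*(-4))/6 - 13)*2 = (√(-12 - 24)/6 - 13)*2 = (√(-36)/6 - 13)*2 = ((6*I)/6 - 13)*2 = (I - 13)*2 = (-13 + I)*2 = -26 + 2*I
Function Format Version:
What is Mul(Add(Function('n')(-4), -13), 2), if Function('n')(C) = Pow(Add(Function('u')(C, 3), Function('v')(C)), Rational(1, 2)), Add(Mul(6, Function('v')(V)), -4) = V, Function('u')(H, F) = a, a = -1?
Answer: Add(-26, Mul(2, I)) ≈ Add(-26.000, Mul(2.0000, I))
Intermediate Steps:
Function('u')(H, F) = -1
Function('v')(V) = Add(Rational(2, 3), Mul(Rational(1, 6), V))
Function('n')(C) = Pow(Add(Rational(-1, 3), Mul(Rational(1, 6), C)), Rational(1, 2)) (Function('n')(C) = Pow(Add(-1, Add(Rational(2, 3), Mul(Rational(1, 6), C))), Rational(1, 2)) = Pow(Add(Rational(-1, 3), Mul(Rational(1, 6), C)), Rational(1, 2)))
Mul(Add(Function('n')(-4), -13), 2) = Mul(Add(Mul(Rational(1, 6), Pow(Add(-12, Mul(6, -4)), Rational(1, 2))), -13), 2) = Mul(Add(Mul(Rational(1, 6), Pow(Add(-12, -24), Rational(1, 2))), -13), 2) = Mul(Add(Mul(Rational(1, 6), Pow(-36, Rational(1, 2))), -13), 2) = Mul(Add(Mul(Rational(1, 6), Mul(6, I)), -13), 2) = Mul(Add(I, -13), 2) = Mul(Add(-13, I), 2) = Add(-26, Mul(2, I))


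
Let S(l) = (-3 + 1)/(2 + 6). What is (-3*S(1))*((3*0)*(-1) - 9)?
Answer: -27/4 ≈ -6.7500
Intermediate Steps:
S(l) = -¼ (S(l) = -2/8 = -2*⅛ = -¼)
(-3*S(1))*((3*0)*(-1) - 9) = (-3*(-¼))*((3*0)*(-1) - 9) = 3*(0*(-1) - 9)/4 = 3*(0 - 9)/4 = (¾)*(-9) = -27/4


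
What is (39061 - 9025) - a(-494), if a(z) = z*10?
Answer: 34976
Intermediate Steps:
a(z) = 10*z
(39061 - 9025) - a(-494) = (39061 - 9025) - 10*(-494) = 30036 - 1*(-4940) = 30036 + 4940 = 34976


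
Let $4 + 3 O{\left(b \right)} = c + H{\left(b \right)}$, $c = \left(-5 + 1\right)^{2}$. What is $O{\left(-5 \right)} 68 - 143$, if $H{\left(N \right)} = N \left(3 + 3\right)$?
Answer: $-551$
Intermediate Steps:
$H{\left(N \right)} = 6 N$ ($H{\left(N \right)} = N 6 = 6 N$)
$c = 16$ ($c = \left(-4\right)^{2} = 16$)
$O{\left(b \right)} = 4 + 2 b$ ($O{\left(b \right)} = - \frac{4}{3} + \frac{16 + 6 b}{3} = - \frac{4}{3} + \left(\frac{16}{3} + 2 b\right) = 4 + 2 b$)
$O{\left(-5 \right)} 68 - 143 = \left(4 + 2 \left(-5\right)\right) 68 - 143 = \left(4 - 10\right) 68 - 143 = \left(-6\right) 68 - 143 = -408 - 143 = -551$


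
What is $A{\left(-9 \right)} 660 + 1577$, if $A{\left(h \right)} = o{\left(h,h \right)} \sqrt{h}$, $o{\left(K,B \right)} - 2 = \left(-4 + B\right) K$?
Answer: $1577 + 235620 i \approx 1577.0 + 2.3562 \cdot 10^{5} i$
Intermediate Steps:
$o{\left(K,B \right)} = 2 + K \left(-4 + B\right)$ ($o{\left(K,B \right)} = 2 + \left(-4 + B\right) K = 2 + K \left(-4 + B\right)$)
$A{\left(h \right)} = \sqrt{h} \left(2 + h^{2} - 4 h\right)$ ($A{\left(h \right)} = \left(2 - 4 h + h h\right) \sqrt{h} = \left(2 - 4 h + h^{2}\right) \sqrt{h} = \left(2 + h^{2} - 4 h\right) \sqrt{h} = \sqrt{h} \left(2 + h^{2} - 4 h\right)$)
$A{\left(-9 \right)} 660 + 1577 = \sqrt{-9} \left(2 + \left(-9\right)^{2} - -36\right) 660 + 1577 = 3 i \left(2 + 81 + 36\right) 660 + 1577 = 3 i 119 \cdot 660 + 1577 = 357 i 660 + 1577 = 235620 i + 1577 = 1577 + 235620 i$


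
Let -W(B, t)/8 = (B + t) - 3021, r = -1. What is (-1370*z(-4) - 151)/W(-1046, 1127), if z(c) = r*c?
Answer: -1877/7840 ≈ -0.23941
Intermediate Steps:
z(c) = -c
W(B, t) = 24168 - 8*B - 8*t (W(B, t) = -8*((B + t) - 3021) = -8*(-3021 + B + t) = 24168 - 8*B - 8*t)
(-1370*z(-4) - 151)/W(-1046, 1127) = (-(-1370)*(-4) - 151)/(24168 - 8*(-1046) - 8*1127) = (-1370*4 - 151)/(24168 + 8368 - 9016) = (-5480 - 151)/23520 = -5631*1/23520 = -1877/7840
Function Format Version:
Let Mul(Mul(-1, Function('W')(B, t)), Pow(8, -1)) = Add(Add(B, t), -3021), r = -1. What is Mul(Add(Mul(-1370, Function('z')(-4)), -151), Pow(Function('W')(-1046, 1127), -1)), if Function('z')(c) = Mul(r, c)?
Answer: Rational(-1877, 7840) ≈ -0.23941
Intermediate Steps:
Function('z')(c) = Mul(-1, c)
Function('W')(B, t) = Add(24168, Mul(-8, B), Mul(-8, t)) (Function('W')(B, t) = Mul(-8, Add(Add(B, t), -3021)) = Mul(-8, Add(-3021, B, t)) = Add(24168, Mul(-8, B), Mul(-8, t)))
Mul(Add(Mul(-1370, Function('z')(-4)), -151), Pow(Function('W')(-1046, 1127), -1)) = Mul(Add(Mul(-1370, Mul(-1, -4)), -151), Pow(Add(24168, Mul(-8, -1046), Mul(-8, 1127)), -1)) = Mul(Add(Mul(-1370, 4), -151), Pow(Add(24168, 8368, -9016), -1)) = Mul(Add(-5480, -151), Pow(23520, -1)) = Mul(-5631, Rational(1, 23520)) = Rational(-1877, 7840)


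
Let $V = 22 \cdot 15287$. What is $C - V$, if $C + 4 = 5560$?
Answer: $-330758$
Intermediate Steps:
$C = 5556$ ($C = -4 + 5560 = 5556$)
$V = 336314$
$C - V = 5556 - 336314 = -330758$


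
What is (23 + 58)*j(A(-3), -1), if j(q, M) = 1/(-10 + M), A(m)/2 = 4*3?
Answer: -81/11 ≈ -7.3636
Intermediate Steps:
A(m) = 24 (A(m) = 2*(4*3) = 2*12 = 24)
(23 + 58)*j(A(-3), -1) = (23 + 58)/(-10 - 1) = 81/(-11) = 81*(-1/11) = -81/11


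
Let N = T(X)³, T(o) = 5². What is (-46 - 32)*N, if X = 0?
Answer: -1218750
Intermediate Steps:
T(o) = 25
N = 15625 (N = 25³ = 15625)
(-46 - 32)*N = (-46 - 32)*15625 = -78*15625 = -1218750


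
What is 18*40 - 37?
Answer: 683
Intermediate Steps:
18*40 - 37 = 720 - 37 = 683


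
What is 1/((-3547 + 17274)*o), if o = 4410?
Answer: 1/60536070 ≈ 1.6519e-8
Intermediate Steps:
1/((-3547 + 17274)*o) = 1/((-3547 + 17274)*4410) = (1/4410)/13727 = (1/13727)*(1/4410) = 1/60536070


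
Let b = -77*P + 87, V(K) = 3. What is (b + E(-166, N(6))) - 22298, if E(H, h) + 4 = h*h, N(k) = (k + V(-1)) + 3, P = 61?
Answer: -26768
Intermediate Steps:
b = -4610 (b = -77*61 + 87 = -4697 + 87 = -4610)
N(k) = 6 + k (N(k) = (k + 3) + 3 = (3 + k) + 3 = 6 + k)
E(H, h) = -4 + h**2 (E(H, h) = -4 + h*h = -4 + h**2)
(b + E(-166, N(6))) - 22298 = (-4610 + (-4 + (6 + 6)**2)) - 22298 = (-4610 + (-4 + 12**2)) - 22298 = (-4610 + (-4 + 144)) - 22298 = (-4610 + 140) - 22298 = -4470 - 22298 = -26768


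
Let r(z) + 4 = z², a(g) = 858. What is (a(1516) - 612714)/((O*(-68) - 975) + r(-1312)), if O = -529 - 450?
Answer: -611856/1786937 ≈ -0.34240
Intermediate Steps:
O = -979
r(z) = -4 + z²
(a(1516) - 612714)/((O*(-68) - 975) + r(-1312)) = (858 - 612714)/((-979*(-68) - 975) + (-4 + (-1312)²)) = -611856/((66572 - 975) + (-4 + 1721344)) = -611856/(65597 + 1721340) = -611856/1786937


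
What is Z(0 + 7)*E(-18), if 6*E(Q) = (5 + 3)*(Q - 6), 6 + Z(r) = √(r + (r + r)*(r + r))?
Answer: 192 - 32*√203 ≈ -263.93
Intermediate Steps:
Z(r) = -6 + √(r + 4*r²) (Z(r) = -6 + √(r + (r + r)*(r + r)) = -6 + √(r + (2*r)*(2*r)) = -6 + √(r + 4*r²))
E(Q) = -8 + 4*Q/3 (E(Q) = ((5 + 3)*(Q - 6))/6 = (8*(-6 + Q))/6 = (-48 + 8*Q)/6 = -8 + 4*Q/3)
Z(0 + 7)*E(-18) = (-6 + √((0 + 7)*(1 + 4*(0 + 7))))*(-8 + (4/3)*(-18)) = (-6 + √(7*(1 + 4*7)))*(-8 - 24) = (-6 + √(7*(1 + 28)))*(-32) = (-6 + √(7*29))*(-32) = (-6 + √203)*(-32) = 192 - 32*√203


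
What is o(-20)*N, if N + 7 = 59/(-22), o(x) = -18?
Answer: 1917/11 ≈ 174.27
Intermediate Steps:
N = -213/22 (N = -7 + 59/(-22) = -7 + 59*(-1/22) = -7 - 59/22 = -213/22 ≈ -9.6818)
o(-20)*N = -18*(-213/22) = 1917/11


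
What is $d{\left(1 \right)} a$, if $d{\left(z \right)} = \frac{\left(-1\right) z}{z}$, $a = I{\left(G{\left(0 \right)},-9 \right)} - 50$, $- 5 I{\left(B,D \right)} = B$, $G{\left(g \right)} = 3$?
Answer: $\frac{253}{5} \approx 50.6$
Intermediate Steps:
$I{\left(B,D \right)} = - \frac{B}{5}$
$a = - \frac{253}{5}$ ($a = \left(- \frac{1}{5}\right) 3 - 50 = - \frac{3}{5} - 50 = - \frac{253}{5} \approx -50.6$)
$d{\left(z \right)} = -1$
$d{\left(1 \right)} a = \left(-1\right) \left(- \frac{253}{5}\right) = \frac{253}{5}$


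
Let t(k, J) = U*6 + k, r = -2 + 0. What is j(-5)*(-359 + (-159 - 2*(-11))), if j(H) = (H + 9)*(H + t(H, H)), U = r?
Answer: 43648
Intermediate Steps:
r = -2
U = -2
t(k, J) = -12 + k (t(k, J) = -2*6 + k = -12 + k)
j(H) = (-12 + 2*H)*(9 + H) (j(H) = (H + 9)*(H + (-12 + H)) = (9 + H)*(-12 + 2*H) = (-12 + 2*H)*(9 + H))
j(-5)*(-359 + (-159 - 2*(-11))) = (-108 + 2*(-5)² + 6*(-5))*(-359 + (-159 - 2*(-11))) = (-108 + 2*25 - 30)*(-359 + (-159 + 22)) = (-108 + 50 - 30)*(-359 - 137) = -88*(-496) = 43648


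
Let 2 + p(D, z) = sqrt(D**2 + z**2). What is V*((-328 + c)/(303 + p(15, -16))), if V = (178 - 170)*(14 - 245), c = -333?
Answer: 15319997/3755 - 50897*sqrt(481)/3755 ≈ 3782.6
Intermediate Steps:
p(D, z) = -2 + sqrt(D**2 + z**2)
V = -1848 (V = 8*(-231) = -1848)
V*((-328 + c)/(303 + p(15, -16))) = -1848*(-328 - 333)/(303 + (-2 + sqrt(15**2 + (-16)**2))) = -(-1221528)/(303 + (-2 + sqrt(225 + 256))) = -(-1221528)/(303 + (-2 + sqrt(481))) = -(-1221528)/(301 + sqrt(481)) = 1221528/(301 + sqrt(481))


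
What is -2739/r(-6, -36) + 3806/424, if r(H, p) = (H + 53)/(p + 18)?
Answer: 10541465/9964 ≈ 1058.0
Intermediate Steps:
r(H, p) = (53 + H)/(18 + p)
-2739/r(-6, -36) + 3806/424 = -2739*(18 - 36)/(53 - 6) + 3806/424 = -2739/(47/(-18)) + 3806*(1/424) = -2739/((-1/18*47)) + 1903/212 = -2739/(-47/18) + 1903/212 = -2739*(-18/47) + 1903/212 = 49302/47 + 1903/212 = 10541465/9964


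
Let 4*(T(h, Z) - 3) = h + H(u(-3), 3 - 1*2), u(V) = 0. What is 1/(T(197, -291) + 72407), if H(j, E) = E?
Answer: 2/144919 ≈ 1.3801e-5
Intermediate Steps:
T(h, Z) = 13/4 + h/4 (T(h, Z) = 3 + (h + (3 - 1*2))/4 = 3 + (h + (3 - 2))/4 = 3 + (h + 1)/4 = 3 + (1 + h)/4 = 3 + (1/4 + h/4) = 13/4 + h/4)
1/(T(197, -291) + 72407) = 1/((13/4 + (1/4)*197) + 72407) = 1/((13/4 + 197/4) + 72407) = 1/(105/2 + 72407) = 1/(144919/2) = 2/144919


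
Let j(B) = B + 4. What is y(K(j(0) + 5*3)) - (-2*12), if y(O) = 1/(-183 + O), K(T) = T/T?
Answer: 4367/182 ≈ 23.995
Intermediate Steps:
j(B) = 4 + B
K(T) = 1
y(K(j(0) + 5*3)) - (-2*12) = 1/(-183 + 1) - (-2*12) = 1/(-182) - (-24) = -1/182 - 1*(-24) = -1/182 + 24 = 4367/182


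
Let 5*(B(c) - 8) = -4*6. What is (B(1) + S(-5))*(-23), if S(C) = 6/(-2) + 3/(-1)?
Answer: 322/5 ≈ 64.400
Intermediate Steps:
B(c) = 16/5 (B(c) = 8 + (-4*6)/5 = 8 + (1/5)*(-24) = 8 - 24/5 = 16/5)
S(C) = -6 (S(C) = 6*(-1/2) + 3*(-1) = -3 - 3 = -6)
(B(1) + S(-5))*(-23) = (16/5 - 6)*(-23) = -14/5*(-23) = 322/5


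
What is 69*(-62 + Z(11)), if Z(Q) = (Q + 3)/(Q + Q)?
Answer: -46575/11 ≈ -4234.1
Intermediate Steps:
Z(Q) = (3 + Q)/(2*Q) (Z(Q) = (3 + Q)/((2*Q)) = (3 + Q)*(1/(2*Q)) = (3 + Q)/(2*Q))
69*(-62 + Z(11)) = 69*(-62 + (½)*(3 + 11)/11) = 69*(-62 + (½)*(1/11)*14) = 69*(-62 + 7/11) = 69*(-675/11) = -46575/11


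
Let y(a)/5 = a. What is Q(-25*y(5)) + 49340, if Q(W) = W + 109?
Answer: 48824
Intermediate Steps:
y(a) = 5*a
Q(W) = 109 + W
Q(-25*y(5)) + 49340 = (109 - 125*5) + 49340 = (109 - 25*25) + 49340 = (109 - 625) + 49340 = -516 + 49340 = 48824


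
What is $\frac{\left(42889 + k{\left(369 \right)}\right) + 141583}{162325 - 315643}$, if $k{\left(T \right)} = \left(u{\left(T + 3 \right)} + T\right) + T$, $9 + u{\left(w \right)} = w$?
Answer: $- \frac{185573}{153318} \approx -1.2104$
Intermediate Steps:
$u{\left(w \right)} = -9 + w$
$k{\left(T \right)} = -6 + 3 T$ ($k{\left(T \right)} = \left(\left(-9 + \left(T + 3\right)\right) + T\right) + T = \left(\left(-9 + \left(3 + T\right)\right) + T\right) + T = \left(\left(-6 + T\right) + T\right) + T = \left(-6 + 2 T\right) + T = -6 + 3 T$)
$\frac{\left(42889 + k{\left(369 \right)}\right) + 141583}{162325 - 315643} = \frac{\left(42889 + \left(-6 + 3 \cdot 369\right)\right) + 141583}{162325 - 315643} = \frac{\left(42889 + \left(-6 + 1107\right)\right) + 141583}{-153318} = \left(\left(42889 + 1101\right) + 141583\right) \left(- \frac{1}{153318}\right) = \left(43990 + 141583\right) \left(- \frac{1}{153318}\right) = 185573 \left(- \frac{1}{153318}\right) = - \frac{185573}{153318}$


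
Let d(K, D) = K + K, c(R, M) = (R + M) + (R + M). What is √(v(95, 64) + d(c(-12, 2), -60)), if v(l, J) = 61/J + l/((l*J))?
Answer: I*√2498/8 ≈ 6.2475*I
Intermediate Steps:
c(R, M) = 2*M + 2*R (c(R, M) = (M + R) + (M + R) = 2*M + 2*R)
v(l, J) = 62/J (v(l, J) = 61/J + l/((J*l)) = 61/J + l*(1/(J*l)) = 61/J + 1/J = 62/J)
d(K, D) = 2*K
√(v(95, 64) + d(c(-12, 2), -60)) = √(62/64 + 2*(2*2 + 2*(-12))) = √(62*(1/64) + 2*(4 - 24)) = √(31/32 + 2*(-20)) = √(31/32 - 40) = √(-1249/32) = I*√2498/8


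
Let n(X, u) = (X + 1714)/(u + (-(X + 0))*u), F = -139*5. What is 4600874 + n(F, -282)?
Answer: 903022740709/196272 ≈ 4.6009e+6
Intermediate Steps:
F = -695
n(X, u) = (1714 + X)/(u - X*u) (n(X, u) = (1714 + X)/(u + (-X)*u) = (1714 + X)/(u - X*u))
4600874 + n(F, -282) = 4600874 + (-1714 - 1*(-695))/((-282)*(-1 - 695)) = 4600874 - 1/282*(-1714 + 695)/(-696) = 4600874 - 1/282*(-1/696)*(-1019) = 4600874 - 1019/196272 = 903022740709/196272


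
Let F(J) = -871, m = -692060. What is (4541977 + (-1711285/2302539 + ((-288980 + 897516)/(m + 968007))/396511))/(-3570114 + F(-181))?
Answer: -228856244605297974136102/179930975072863782809811 ≈ -1.2719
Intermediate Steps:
(4541977 + (-1711285/2302539 + ((-288980 + 897516)/(m + 968007))/396511))/(-3570114 + F(-181)) = (4541977 + (-1711285/2302539 + ((-288980 + 897516)/(-692060 + 968007))/396511))/(-3570114 - 871) = (4541977 + (-1711285*1/2302539 + (608536/275947)*(1/396511)))/(-3570985) = (4541977 + (-1711285/2302539 + (608536*(1/275947))*(1/396511)))*(-1/3570985) = (4541977 + (-1711285/2302539 + (608536/275947)*(1/396511)))*(-1/3570985) = (4541977 + (-1711285/2302539 + 608536/109416020917))*(-1/3570985) = (4541977 - 187240594177075441/251934655386208263)*(-1/3570985) = (1144281223026489870680510/251934655386208263)*(-1/3570985) = -228856244605297974136102/179930975072863782809811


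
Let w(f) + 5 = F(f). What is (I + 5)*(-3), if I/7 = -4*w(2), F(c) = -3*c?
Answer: -939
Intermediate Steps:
w(f) = -5 - 3*f
I = 308 (I = 7*(-4*(-5 - 3*2)) = 7*(-4*(-5 - 6)) = 7*(-4*(-11)) = 7*44 = 308)
(I + 5)*(-3) = (308 + 5)*(-3) = 313*(-3) = -939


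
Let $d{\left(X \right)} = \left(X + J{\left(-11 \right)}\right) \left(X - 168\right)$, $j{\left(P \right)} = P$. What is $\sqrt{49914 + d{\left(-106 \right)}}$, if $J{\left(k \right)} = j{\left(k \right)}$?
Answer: $18 \sqrt{253} \approx 286.31$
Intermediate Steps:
$J{\left(k \right)} = k$
$d{\left(X \right)} = \left(-168 + X\right) \left(-11 + X\right)$ ($d{\left(X \right)} = \left(X - 11\right) \left(X - 168\right) = \left(-11 + X\right) \left(-168 + X\right) = \left(-168 + X\right) \left(-11 + X\right)$)
$\sqrt{49914 + d{\left(-106 \right)}} = \sqrt{49914 + \left(1848 + \left(-106\right)^{2} - -18974\right)} = \sqrt{49914 + \left(1848 + 11236 + 18974\right)} = \sqrt{49914 + 32058} = \sqrt{81972} = 18 \sqrt{253}$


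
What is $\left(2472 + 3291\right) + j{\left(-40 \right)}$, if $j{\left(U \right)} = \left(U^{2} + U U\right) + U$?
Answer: $8923$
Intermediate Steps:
$j{\left(U \right)} = U + 2 U^{2}$ ($j{\left(U \right)} = \left(U^{2} + U^{2}\right) + U = 2 U^{2} + U = U + 2 U^{2}$)
$\left(2472 + 3291\right) + j{\left(-40 \right)} = \left(2472 + 3291\right) - 40 \left(1 + 2 \left(-40\right)\right) = 5763 - 40 \left(1 - 80\right) = 5763 - -3160 = 5763 + 3160 = 8923$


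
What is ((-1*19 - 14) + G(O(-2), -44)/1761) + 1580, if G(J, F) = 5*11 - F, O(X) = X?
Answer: 908122/587 ≈ 1547.1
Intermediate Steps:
G(J, F) = 55 - F
((-1*19 - 14) + G(O(-2), -44)/1761) + 1580 = ((-1*19 - 14) + (55 - 1*(-44))/1761) + 1580 = ((-19 - 14) + (55 + 44)*(1/1761)) + 1580 = (-33 + 99*(1/1761)) + 1580 = (-33 + 33/587) + 1580 = -19338/587 + 1580 = 908122/587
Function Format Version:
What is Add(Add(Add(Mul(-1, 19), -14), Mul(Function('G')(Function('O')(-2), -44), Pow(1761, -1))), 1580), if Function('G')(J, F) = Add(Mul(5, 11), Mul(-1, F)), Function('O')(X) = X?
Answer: Rational(908122, 587) ≈ 1547.1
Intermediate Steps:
Function('G')(J, F) = Add(55, Mul(-1, F))
Add(Add(Add(Mul(-1, 19), -14), Mul(Function('G')(Function('O')(-2), -44), Pow(1761, -1))), 1580) = Add(Add(Add(Mul(-1, 19), -14), Mul(Add(55, Mul(-1, -44)), Pow(1761, -1))), 1580) = Add(Add(Add(-19, -14), Mul(Add(55, 44), Rational(1, 1761))), 1580) = Add(Add(-33, Mul(99, Rational(1, 1761))), 1580) = Add(Add(-33, Rational(33, 587)), 1580) = Add(Rational(-19338, 587), 1580) = Rational(908122, 587)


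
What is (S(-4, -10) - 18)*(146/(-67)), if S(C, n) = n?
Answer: 4088/67 ≈ 61.015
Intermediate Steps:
(S(-4, -10) - 18)*(146/(-67)) = (-10 - 18)*(146/(-67)) = -4088*(-1)/67 = -28*(-146/67) = 4088/67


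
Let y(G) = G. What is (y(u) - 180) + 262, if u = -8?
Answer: 74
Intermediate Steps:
(y(u) - 180) + 262 = (-8 - 180) + 262 = -188 + 262 = 74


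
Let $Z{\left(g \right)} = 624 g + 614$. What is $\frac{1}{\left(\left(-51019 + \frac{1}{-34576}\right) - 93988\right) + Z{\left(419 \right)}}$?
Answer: $\frac{34576}{4047570287} \approx 8.5424 \cdot 10^{-6}$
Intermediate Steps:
$Z{\left(g \right)} = 614 + 624 g$
$\frac{1}{\left(\left(-51019 + \frac{1}{-34576}\right) - 93988\right) + Z{\left(419 \right)}} = \frac{1}{\left(\left(-51019 + \frac{1}{-34576}\right) - 93988\right) + \left(614 + 624 \cdot 419\right)} = \frac{1}{\left(\left(-51019 - \frac{1}{34576}\right) - 93988\right) + \left(614 + 261456\right)} = \frac{1}{\left(- \frac{1764032945}{34576} - 93988\right) + 262070} = \frac{1}{- \frac{5013762033}{34576} + 262070} = \frac{1}{\frac{4047570287}{34576}} = \frac{34576}{4047570287}$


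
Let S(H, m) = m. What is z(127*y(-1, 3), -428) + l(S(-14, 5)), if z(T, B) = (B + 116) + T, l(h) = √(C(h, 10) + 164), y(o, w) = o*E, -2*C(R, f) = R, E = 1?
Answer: -439 + √646/2 ≈ -426.29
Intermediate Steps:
C(R, f) = -R/2
y(o, w) = o (y(o, w) = o*1 = o)
l(h) = √(164 - h/2) (l(h) = √(-h/2 + 164) = √(164 - h/2))
z(T, B) = 116 + B + T (z(T, B) = (116 + B) + T = 116 + B + T)
z(127*y(-1, 3), -428) + l(S(-14, 5)) = (116 - 428 + 127*(-1)) + √(656 - 2*5)/2 = (116 - 428 - 127) + √(656 - 10)/2 = -439 + √646/2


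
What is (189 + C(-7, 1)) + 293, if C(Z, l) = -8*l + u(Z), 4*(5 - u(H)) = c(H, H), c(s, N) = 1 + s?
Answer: 961/2 ≈ 480.50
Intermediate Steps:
u(H) = 19/4 - H/4 (u(H) = 5 - (1 + H)/4 = 5 + (-¼ - H/4) = 19/4 - H/4)
C(Z, l) = 19/4 - 8*l - Z/4 (C(Z, l) = -8*l + (19/4 - Z/4) = 19/4 - 8*l - Z/4)
(189 + C(-7, 1)) + 293 = (189 + (19/4 - 8*1 - ¼*(-7))) + 293 = (189 + (19/4 - 8 + 7/4)) + 293 = (189 - 3/2) + 293 = 375/2 + 293 = 961/2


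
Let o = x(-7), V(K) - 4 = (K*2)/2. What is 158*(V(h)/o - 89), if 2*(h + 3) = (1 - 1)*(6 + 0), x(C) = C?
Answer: -98592/7 ≈ -14085.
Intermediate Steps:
h = -3 (h = -3 + ((1 - 1)*(6 + 0))/2 = -3 + (0*6)/2 = -3 + (1/2)*0 = -3 + 0 = -3)
V(K) = 4 + K (V(K) = 4 + (K*2)/2 = 4 + (2*K)*(1/2) = 4 + K)
o = -7
158*(V(h)/o - 89) = 158*((4 - 3)/(-7) - 89) = 158*(1*(-1/7) - 89) = 158*(-1/7 - 89) = 158*(-624/7) = -98592/7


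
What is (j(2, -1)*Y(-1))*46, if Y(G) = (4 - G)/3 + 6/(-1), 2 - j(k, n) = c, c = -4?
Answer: -1196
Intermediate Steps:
j(k, n) = 6 (j(k, n) = 2 - 1*(-4) = 2 + 4 = 6)
Y(G) = -14/3 - G/3 (Y(G) = (4 - G)*(⅓) + 6*(-1) = (4/3 - G/3) - 6 = -14/3 - G/3)
(j(2, -1)*Y(-1))*46 = (6*(-14/3 - ⅓*(-1)))*46 = (6*(-14/3 + ⅓))*46 = (6*(-13/3))*46 = -26*46 = -1196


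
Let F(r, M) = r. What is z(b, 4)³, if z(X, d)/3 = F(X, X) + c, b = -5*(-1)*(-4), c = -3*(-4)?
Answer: -13824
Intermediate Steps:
c = 12
b = -20 (b = 5*(-4) = -20)
z(X, d) = 36 + 3*X (z(X, d) = 3*(X + 12) = 3*(12 + X) = 36 + 3*X)
z(b, 4)³ = (36 + 3*(-20))³ = (36 - 60)³ = (-24)³ = -13824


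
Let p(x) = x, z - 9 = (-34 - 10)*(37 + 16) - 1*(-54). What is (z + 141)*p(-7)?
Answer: 14896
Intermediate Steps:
z = -2269 (z = 9 + ((-34 - 10)*(37 + 16) - 1*(-54)) = 9 + (-44*53 + 54) = 9 + (-2332 + 54) = 9 - 2278 = -2269)
(z + 141)*p(-7) = (-2269 + 141)*(-7) = -2128*(-7) = 14896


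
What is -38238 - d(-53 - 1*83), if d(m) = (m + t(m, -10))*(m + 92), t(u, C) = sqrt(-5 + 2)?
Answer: -44222 + 44*I*sqrt(3) ≈ -44222.0 + 76.21*I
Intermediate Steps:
t(u, C) = I*sqrt(3) (t(u, C) = sqrt(-3) = I*sqrt(3))
d(m) = (92 + m)*(m + I*sqrt(3)) (d(m) = (m + I*sqrt(3))*(m + 92) = (m + I*sqrt(3))*(92 + m) = (92 + m)*(m + I*sqrt(3)))
-38238 - d(-53 - 1*83) = -38238 - ((-53 - 1*83)**2 + 92*(-53 - 1*83) + 92*I*sqrt(3) + I*(-53 - 1*83)*sqrt(3)) = -38238 - ((-53 - 83)**2 + 92*(-53 - 83) + 92*I*sqrt(3) + I*(-53 - 83)*sqrt(3)) = -38238 - ((-136)**2 + 92*(-136) + 92*I*sqrt(3) + I*(-136)*sqrt(3)) = -38238 - (18496 - 12512 + 92*I*sqrt(3) - 136*I*sqrt(3)) = -38238 - (5984 - 44*I*sqrt(3)) = -38238 + (-5984 + 44*I*sqrt(3)) = -44222 + 44*I*sqrt(3)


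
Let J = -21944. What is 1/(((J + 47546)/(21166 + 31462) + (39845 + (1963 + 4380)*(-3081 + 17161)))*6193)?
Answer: 26314/14560592049716163 ≈ 1.8072e-12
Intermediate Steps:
1/(((J + 47546)/(21166 + 31462) + (39845 + (1963 + 4380)*(-3081 + 17161)))*6193) = 1/(((-21944 + 47546)/(21166 + 31462) + (39845 + (1963 + 4380)*(-3081 + 17161)))*6193) = (1/6193)/(25602/52628 + (39845 + 6343*14080)) = (1/6193)/(25602*(1/52628) + (39845 + 89309440)) = (1/6193)/(12801/26314 + 89349285) = (1/6193)/(2351137098291/26314) = (26314/2351137098291)*(1/6193) = 26314/14560592049716163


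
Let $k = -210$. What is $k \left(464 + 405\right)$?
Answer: $-182490$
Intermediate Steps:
$k \left(464 + 405\right) = - 210 \left(464 + 405\right) = \left(-210\right) 869 = -182490$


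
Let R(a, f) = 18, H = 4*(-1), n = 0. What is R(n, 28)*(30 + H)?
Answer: 468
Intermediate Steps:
H = -4
R(n, 28)*(30 + H) = 18*(30 - 4) = 18*26 = 468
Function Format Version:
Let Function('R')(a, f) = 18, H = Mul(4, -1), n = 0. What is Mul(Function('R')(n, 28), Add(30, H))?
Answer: 468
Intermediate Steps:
H = -4
Mul(Function('R')(n, 28), Add(30, H)) = Mul(18, Add(30, -4)) = Mul(18, 26) = 468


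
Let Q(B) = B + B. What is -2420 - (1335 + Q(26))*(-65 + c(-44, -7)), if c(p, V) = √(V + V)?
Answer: 87735 - 1387*I*√14 ≈ 87735.0 - 5189.7*I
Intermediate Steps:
c(p, V) = √2*√V (c(p, V) = √(2*V) = √2*√V)
Q(B) = 2*B
-2420 - (1335 + Q(26))*(-65 + c(-44, -7)) = -2420 - (1335 + 2*26)*(-65 + √2*√(-7)) = -2420 - (1335 + 52)*(-65 + √2*(I*√7)) = -2420 - 1387*(-65 + I*√14) = -2420 - (-90155 + 1387*I*√14) = -2420 + (90155 - 1387*I*√14) = 87735 - 1387*I*√14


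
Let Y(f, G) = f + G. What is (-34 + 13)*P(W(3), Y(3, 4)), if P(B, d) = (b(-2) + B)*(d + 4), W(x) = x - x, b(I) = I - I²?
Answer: 1386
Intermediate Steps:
W(x) = 0
Y(f, G) = G + f
P(B, d) = (-6 + B)*(4 + d) (P(B, d) = (-2*(1 - 1*(-2)) + B)*(d + 4) = (-2*(1 + 2) + B)*(4 + d) = (-2*3 + B)*(4 + d) = (-6 + B)*(4 + d))
(-34 + 13)*P(W(3), Y(3, 4)) = (-34 + 13)*(-24 - 6*(4 + 3) + 4*0 + 0*(4 + 3)) = -21*(-24 - 6*7 + 0 + 0*7) = -21*(-24 - 42 + 0 + 0) = -21*(-66) = 1386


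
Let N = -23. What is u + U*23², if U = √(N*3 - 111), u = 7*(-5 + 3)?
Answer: -14 + 3174*I*√5 ≈ -14.0 + 7097.3*I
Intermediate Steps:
u = -14 (u = 7*(-2) = -14)
U = 6*I*√5 (U = √(-23*3 - 111) = √(-69 - 111) = √(-180) = 6*I*√5 ≈ 13.416*I)
u + U*23² = -14 + (6*I*√5)*23² = -14 + (6*I*√5)*529 = -14 + 3174*I*√5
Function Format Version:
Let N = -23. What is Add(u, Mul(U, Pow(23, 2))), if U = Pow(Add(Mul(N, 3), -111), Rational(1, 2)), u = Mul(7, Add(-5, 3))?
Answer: Add(-14, Mul(3174, I, Pow(5, Rational(1, 2)))) ≈ Add(-14.000, Mul(7097.3, I))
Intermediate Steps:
u = -14 (u = Mul(7, -2) = -14)
U = Mul(6, I, Pow(5, Rational(1, 2))) (U = Pow(Add(Mul(-23, 3), -111), Rational(1, 2)) = Pow(Add(-69, -111), Rational(1, 2)) = Pow(-180, Rational(1, 2)) = Mul(6, I, Pow(5, Rational(1, 2))) ≈ Mul(13.416, I))
Add(u, Mul(U, Pow(23, 2))) = Add(-14, Mul(Mul(6, I, Pow(5, Rational(1, 2))), Pow(23, 2))) = Add(-14, Mul(Mul(6, I, Pow(5, Rational(1, 2))), 529)) = Add(-14, Mul(3174, I, Pow(5, Rational(1, 2))))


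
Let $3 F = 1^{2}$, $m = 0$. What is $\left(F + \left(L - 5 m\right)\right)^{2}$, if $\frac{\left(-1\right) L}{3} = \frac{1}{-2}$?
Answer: $\frac{121}{36} \approx 3.3611$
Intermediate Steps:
$L = \frac{3}{2}$ ($L = - \frac{3}{-2} = \left(-3\right) \left(- \frac{1}{2}\right) = \frac{3}{2} \approx 1.5$)
$F = \frac{1}{3}$ ($F = \frac{1^{2}}{3} = \frac{1}{3} \cdot 1 = \frac{1}{3} \approx 0.33333$)
$\left(F + \left(L - 5 m\right)\right)^{2} = \left(\frac{1}{3} + \left(\frac{3}{2} - 0\right)\right)^{2} = \left(\frac{1}{3} + \left(\frac{3}{2} + 0\right)\right)^{2} = \left(\frac{1}{3} + \frac{3}{2}\right)^{2} = \left(\frac{11}{6}\right)^{2} = \frac{121}{36}$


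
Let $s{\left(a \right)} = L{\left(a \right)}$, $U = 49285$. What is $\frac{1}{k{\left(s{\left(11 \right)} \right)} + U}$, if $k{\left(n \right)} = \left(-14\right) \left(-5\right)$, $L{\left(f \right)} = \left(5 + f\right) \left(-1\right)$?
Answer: $\frac{1}{49355} \approx 2.0261 \cdot 10^{-5}$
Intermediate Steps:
$L{\left(f \right)} = -5 - f$
$s{\left(a \right)} = -5 - a$
$k{\left(n \right)} = 70$
$\frac{1}{k{\left(s{\left(11 \right)} \right)} + U} = \frac{1}{70 + 49285} = \frac{1}{49355}$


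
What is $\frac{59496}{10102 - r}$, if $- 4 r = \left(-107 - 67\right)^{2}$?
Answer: $\frac{59496}{17671} \approx 3.3669$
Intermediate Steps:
$r = -7569$ ($r = - \frac{\left(-107 - 67\right)^{2}}{4} = - \frac{\left(-174\right)^{2}}{4} = \left(- \frac{1}{4}\right) 30276 = -7569$)
$\frac{59496}{10102 - r} = \frac{59496}{10102 - -7569} = \frac{59496}{10102 + 7569} = \frac{59496}{17671}$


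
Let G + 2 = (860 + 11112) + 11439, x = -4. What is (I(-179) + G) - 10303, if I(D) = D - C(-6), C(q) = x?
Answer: 12931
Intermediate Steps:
C(q) = -4
I(D) = 4 + D (I(D) = D - 1*(-4) = D + 4 = 4 + D)
G = 23409 (G = -2 + ((860 + 11112) + 11439) = -2 + (11972 + 11439) = -2 + 23411 = 23409)
(I(-179) + G) - 10303 = ((4 - 179) + 23409) - 10303 = (-175 + 23409) - 10303 = 23234 - 10303 = 12931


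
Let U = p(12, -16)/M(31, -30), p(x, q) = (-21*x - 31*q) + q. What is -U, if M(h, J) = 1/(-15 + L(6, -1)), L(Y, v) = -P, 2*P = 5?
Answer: 3990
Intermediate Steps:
P = 5/2 (P = (½)*5 = 5/2 ≈ 2.5000)
p(x, q) = -30*q - 21*x (p(x, q) = (-31*q - 21*x) + q = -30*q - 21*x)
L(Y, v) = -5/2 (L(Y, v) = -1*5/2 = -5/2)
M(h, J) = -2/35 (M(h, J) = 1/(-15 - 5/2) = 1/(-35/2) = -2/35)
U = -3990 (U = (-30*(-16) - 21*12)/(-2/35) = (480 - 252)*(-35/2) = 228*(-35/2) = -3990)
-U = -1*(-3990) = 3990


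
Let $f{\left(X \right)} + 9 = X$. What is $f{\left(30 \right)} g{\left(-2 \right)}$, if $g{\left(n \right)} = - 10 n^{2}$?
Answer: $-840$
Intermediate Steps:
$f{\left(X \right)} = -9 + X$
$f{\left(30 \right)} g{\left(-2 \right)} = \left(-9 + 30\right) \left(- 10 \left(-2\right)^{2}\right) = 21 \left(\left(-10\right) 4\right) = 21 \left(-40\right) = -840$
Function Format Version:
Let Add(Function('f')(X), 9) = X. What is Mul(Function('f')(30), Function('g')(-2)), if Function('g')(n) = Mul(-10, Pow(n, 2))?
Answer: -840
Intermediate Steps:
Function('f')(X) = Add(-9, X)
Mul(Function('f')(30), Function('g')(-2)) = Mul(Add(-9, 30), Mul(-10, Pow(-2, 2))) = Mul(21, Mul(-10, 4)) = Mul(21, -40) = -840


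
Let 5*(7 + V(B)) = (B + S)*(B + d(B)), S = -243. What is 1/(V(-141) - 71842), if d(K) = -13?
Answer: -5/300109 ≈ -1.6661e-5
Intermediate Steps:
V(B) = -7 + (-243 + B)*(-13 + B)/5 (V(B) = -7 + ((B - 243)*(B - 13))/5 = -7 + ((-243 + B)*(-13 + B))/5 = -7 + (-243 + B)*(-13 + B)/5)
1/(V(-141) - 71842) = 1/((3124/5 - 256/5*(-141) + (⅕)*(-141)²) - 71842) = 1/((3124/5 + 36096/5 + (⅕)*19881) - 71842) = 1/((3124/5 + 36096/5 + 19881/5) - 71842) = 1/(59101/5 - 71842) = 1/(-300109/5) = -5/300109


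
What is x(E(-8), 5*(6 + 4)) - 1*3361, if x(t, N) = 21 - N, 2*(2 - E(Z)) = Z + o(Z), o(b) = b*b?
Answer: -3390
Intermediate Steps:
o(b) = b²
E(Z) = 2 - Z/2 - Z²/2 (E(Z) = 2 - (Z + Z²)/2 = 2 + (-Z/2 - Z²/2) = 2 - Z/2 - Z²/2)
x(E(-8), 5*(6 + 4)) - 1*3361 = (21 - 5*(6 + 4)) - 1*3361 = (21 - 5*10) - 3361 = (21 - 1*50) - 3361 = (21 - 50) - 3361 = -29 - 3361 = -3390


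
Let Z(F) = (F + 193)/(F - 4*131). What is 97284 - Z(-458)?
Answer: 95532623/982 ≈ 97284.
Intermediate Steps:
Z(F) = (193 + F)/(-524 + F) (Z(F) = (193 + F)/(F - 524) = (193 + F)/(-524 + F))
97284 - Z(-458) = 97284 - (193 - 458)/(-524 - 458) = 97284 - (-265)/(-982) = 97284 - (-1)*(-265)/982 = 97284 - 1*265/982 = 97284 - 265/982 = 95532623/982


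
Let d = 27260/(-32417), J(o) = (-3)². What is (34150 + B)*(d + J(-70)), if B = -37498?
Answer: -885522564/32417 ≈ -27317.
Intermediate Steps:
J(o) = 9
d = -27260/32417 (d = 27260*(-1/32417) = -27260/32417 ≈ -0.84092)
(34150 + B)*(d + J(-70)) = (34150 - 37498)*(-27260/32417 + 9) = -3348*264493/32417 = -885522564/32417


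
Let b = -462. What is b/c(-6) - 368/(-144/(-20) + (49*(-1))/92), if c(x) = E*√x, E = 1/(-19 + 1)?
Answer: -169280/3067 - 1386*I*√6 ≈ -55.194 - 3395.0*I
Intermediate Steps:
E = -1/18 (E = 1/(-18) = -1/18 ≈ -0.055556)
c(x) = -√x/18
b/c(-6) - 368/(-144/(-20) + (49*(-1))/92) = -462*3*I*√6 - 368/(-144/(-20) + (49*(-1))/92) = -462*3*I*√6 - 368/(-144*(-1/20) - 49*1/92) = -462*3*I*√6 - 368/(36/5 - 49/92) = -1386*I*√6 - 368/3067/460 = -1386*I*√6 - 368*460/3067 = -1386*I*√6 - 169280/3067 = -169280/3067 - 1386*I*√6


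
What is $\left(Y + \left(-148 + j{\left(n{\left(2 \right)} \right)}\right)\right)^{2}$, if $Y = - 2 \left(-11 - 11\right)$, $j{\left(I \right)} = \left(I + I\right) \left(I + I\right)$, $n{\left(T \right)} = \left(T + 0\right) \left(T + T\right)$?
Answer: $23104$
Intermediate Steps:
$n{\left(T \right)} = 2 T^{2}$ ($n{\left(T \right)} = T 2 T = 2 T^{2}$)
$j{\left(I \right)} = 4 I^{2}$ ($j{\left(I \right)} = 2 I 2 I = 4 I^{2}$)
$Y = 44$ ($Y = \left(-2\right) \left(-22\right) = 44$)
$\left(Y + \left(-148 + j{\left(n{\left(2 \right)} \right)}\right)\right)^{2} = \left(44 - \left(148 - 4 \left(2 \cdot 2^{2}\right)^{2}\right)\right)^{2} = \left(44 - \left(148 - 4 \left(2 \cdot 4\right)^{2}\right)\right)^{2} = \left(44 - \left(148 - 4 \cdot 8^{2}\right)\right)^{2} = \left(44 + \left(-148 + 4 \cdot 64\right)\right)^{2} = \left(44 + \left(-148 + 256\right)\right)^{2} = \left(44 + 108\right)^{2} = 152^{2} = 23104$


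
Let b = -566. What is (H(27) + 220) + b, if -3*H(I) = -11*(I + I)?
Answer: -148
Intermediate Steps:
H(I) = 22*I/3 (H(I) = -(-11)*(I + I)/3 = -(-11)*2*I/3 = -(-22)*I/3 = 22*I/3)
(H(27) + 220) + b = ((22/3)*27 + 220) - 566 = (198 + 220) - 566 = 418 - 566 = -148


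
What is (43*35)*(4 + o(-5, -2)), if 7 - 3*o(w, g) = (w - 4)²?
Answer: -93310/3 ≈ -31103.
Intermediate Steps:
o(w, g) = 7/3 - (-4 + w)²/3 (o(w, g) = 7/3 - (w - 4)²/3 = 7/3 - (-4 + w)²/3)
(43*35)*(4 + o(-5, -2)) = (43*35)*(4 + (7/3 - (-4 - 5)²/3)) = 1505*(4 + (7/3 - ⅓*(-9)²)) = 1505*(4 + (7/3 - ⅓*81)) = 1505*(4 + (7/3 - 27)) = 1505*(4 - 74/3) = 1505*(-62/3) = -93310/3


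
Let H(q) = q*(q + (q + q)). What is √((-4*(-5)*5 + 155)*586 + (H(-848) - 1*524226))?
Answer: 2*√445629 ≈ 1335.1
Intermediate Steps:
H(q) = 3*q² (H(q) = q*(q + 2*q) = q*(3*q) = 3*q²)
√((-4*(-5)*5 + 155)*586 + (H(-848) - 1*524226)) = √((-4*(-5)*5 + 155)*586 + (3*(-848)² - 1*524226)) = √((20*5 + 155)*586 + (3*719104 - 524226)) = √((100 + 155)*586 + (2157312 - 524226)) = √(255*586 + 1633086) = √(149430 + 1633086) = √1782516 = 2*√445629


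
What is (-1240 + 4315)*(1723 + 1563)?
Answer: 10104450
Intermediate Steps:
(-1240 + 4315)*(1723 + 1563) = 3075*3286 = 10104450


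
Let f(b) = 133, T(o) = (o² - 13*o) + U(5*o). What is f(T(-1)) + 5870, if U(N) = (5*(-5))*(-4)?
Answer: 6003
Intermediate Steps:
U(N) = 100 (U(N) = -25*(-4) = 100)
T(o) = 100 + o² - 13*o (T(o) = (o² - 13*o) + 100 = 100 + o² - 13*o)
f(T(-1)) + 5870 = 133 + 5870 = 6003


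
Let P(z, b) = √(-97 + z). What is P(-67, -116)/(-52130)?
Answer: -I*√41/26065 ≈ -0.00024566*I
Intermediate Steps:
P(-67, -116)/(-52130) = √(-97 - 67)/(-52130) = √(-164)*(-1/52130) = (2*I*√41)*(-1/52130) = -I*√41/26065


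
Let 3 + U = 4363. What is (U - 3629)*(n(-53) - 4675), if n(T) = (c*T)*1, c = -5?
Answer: -3223710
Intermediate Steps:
U = 4360 (U = -3 + 4363 = 4360)
n(T) = -5*T (n(T) = -5*T*1 = -5*T)
(U - 3629)*(n(-53) - 4675) = (4360 - 3629)*(-5*(-53) - 4675) = 731*(265 - 4675) = 731*(-4410) = -3223710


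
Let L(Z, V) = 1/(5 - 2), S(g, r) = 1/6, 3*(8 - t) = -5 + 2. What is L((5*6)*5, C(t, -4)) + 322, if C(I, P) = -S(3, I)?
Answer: 967/3 ≈ 322.33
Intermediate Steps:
t = 9 (t = 8 - (-5 + 2)/3 = 8 - ⅓*(-3) = 8 + 1 = 9)
S(g, r) = ⅙
C(I, P) = -⅙ (C(I, P) = -1*⅙ = -⅙)
L(Z, V) = ⅓ (L(Z, V) = 1/3 = ⅓)
L((5*6)*5, C(t, -4)) + 322 = ⅓ + 322 = 967/3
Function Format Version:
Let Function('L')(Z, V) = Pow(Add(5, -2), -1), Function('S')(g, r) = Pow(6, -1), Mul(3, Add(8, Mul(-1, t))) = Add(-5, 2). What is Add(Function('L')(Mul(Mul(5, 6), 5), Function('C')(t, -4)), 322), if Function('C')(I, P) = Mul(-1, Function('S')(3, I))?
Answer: Rational(967, 3) ≈ 322.33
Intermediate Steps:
t = 9 (t = Add(8, Mul(Rational(-1, 3), Add(-5, 2))) = Add(8, Mul(Rational(-1, 3), -3)) = Add(8, 1) = 9)
Function('S')(g, r) = Rational(1, 6)
Function('C')(I, P) = Rational(-1, 6) (Function('C')(I, P) = Mul(-1, Rational(1, 6)) = Rational(-1, 6))
Function('L')(Z, V) = Rational(1, 3) (Function('L')(Z, V) = Pow(3, -1) = Rational(1, 3))
Add(Function('L')(Mul(Mul(5, 6), 5), Function('C')(t, -4)), 322) = Add(Rational(1, 3), 322) = Rational(967, 3)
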